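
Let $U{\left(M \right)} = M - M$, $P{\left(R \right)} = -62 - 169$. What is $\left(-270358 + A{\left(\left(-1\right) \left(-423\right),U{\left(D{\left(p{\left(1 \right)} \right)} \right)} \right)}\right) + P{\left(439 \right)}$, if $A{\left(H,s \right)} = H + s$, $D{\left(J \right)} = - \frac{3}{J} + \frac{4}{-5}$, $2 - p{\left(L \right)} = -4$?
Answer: $-270166$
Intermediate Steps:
$P{\left(R \right)} = -231$ ($P{\left(R \right)} = -62 - 169 = -231$)
$p{\left(L \right)} = 6$ ($p{\left(L \right)} = 2 - -4 = 2 + 4 = 6$)
$D{\left(J \right)} = - \frac{4}{5} - \frac{3}{J}$ ($D{\left(J \right)} = - \frac{3}{J} + 4 \left(- \frac{1}{5}\right) = - \frac{3}{J} - \frac{4}{5} = - \frac{4}{5} - \frac{3}{J}$)
$U{\left(M \right)} = 0$
$\left(-270358 + A{\left(\left(-1\right) \left(-423\right),U{\left(D{\left(p{\left(1 \right)} \right)} \right)} \right)}\right) + P{\left(439 \right)} = \left(-270358 + \left(\left(-1\right) \left(-423\right) + 0\right)\right) - 231 = \left(-270358 + \left(423 + 0\right)\right) - 231 = \left(-270358 + 423\right) - 231 = -269935 - 231 = -270166$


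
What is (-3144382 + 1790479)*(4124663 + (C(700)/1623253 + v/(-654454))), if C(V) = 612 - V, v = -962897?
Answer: -5932551500088590869016985/1062344418862 ≈ -5.5844e+12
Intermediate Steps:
(-3144382 + 1790479)*(4124663 + (C(700)/1623253 + v/(-654454))) = (-3144382 + 1790479)*(4124663 + ((612 - 1*700)/1623253 - 962897/(-654454))) = -1353903*(4124663 + ((612 - 700)*(1/1623253) - 962897*(-1/654454))) = -1353903*(4124663 + (-88*1/1623253 + 962897/654454)) = -1353903*(4124663 + (-88/1623253 + 962897/654454)) = -1353903*(4124663 + 1562967851989/1062344418862) = -1353903*4381814280704445495/1062344418862 = -5932551500088590869016985/1062344418862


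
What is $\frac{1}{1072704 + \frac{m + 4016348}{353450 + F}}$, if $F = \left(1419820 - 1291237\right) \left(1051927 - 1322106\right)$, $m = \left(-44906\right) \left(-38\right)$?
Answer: $\frac{34740072907}{37265815161907752} \approx 9.3222 \cdot 10^{-7}$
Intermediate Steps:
$m = 1706428$
$F = -34740426357$ ($F = 128583 \left(-270179\right) = -34740426357$)
$\frac{1}{1072704 + \frac{m + 4016348}{353450 + F}} = \frac{1}{1072704 + \frac{1706428 + 4016348}{353450 - 34740426357}} = \frac{1}{1072704 + \frac{5722776}{-34740072907}} = \frac{1}{1072704 + 5722776 \left(- \frac{1}{34740072907}\right)} = \frac{1}{1072704 - \frac{5722776}{34740072907}} = \frac{1}{\frac{37265815161907752}{34740072907}} = \frac{34740072907}{37265815161907752}$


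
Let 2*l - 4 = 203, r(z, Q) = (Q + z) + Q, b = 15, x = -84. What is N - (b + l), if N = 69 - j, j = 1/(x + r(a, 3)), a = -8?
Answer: -2128/43 ≈ -49.488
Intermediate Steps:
r(z, Q) = z + 2*Q
l = 207/2 (l = 2 + (1/2)*203 = 2 + 203/2 = 207/2 ≈ 103.50)
j = -1/86 (j = 1/(-84 + (-8 + 2*3)) = 1/(-84 + (-8 + 6)) = 1/(-84 - 2) = 1/(-86) = -1/86 ≈ -0.011628)
N = 5935/86 (N = 69 - 1*(-1/86) = 69 + 1/86 = 5935/86 ≈ 69.012)
N - (b + l) = 5935/86 - (15 + 207/2) = 5935/86 - 1*237/2 = 5935/86 - 237/2 = -2128/43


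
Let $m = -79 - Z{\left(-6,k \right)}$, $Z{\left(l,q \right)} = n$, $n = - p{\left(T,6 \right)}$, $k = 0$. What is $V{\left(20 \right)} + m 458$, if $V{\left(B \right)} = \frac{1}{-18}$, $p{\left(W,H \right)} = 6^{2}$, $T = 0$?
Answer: $- \frac{354493}{18} \approx -19694.0$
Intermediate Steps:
$p{\left(W,H \right)} = 36$
$n = -36$ ($n = \left(-1\right) 36 = -36$)
$Z{\left(l,q \right)} = -36$
$m = -43$ ($m = -79 - -36 = -79 + 36 = -43$)
$V{\left(B \right)} = - \frac{1}{18}$
$V{\left(20 \right)} + m 458 = - \frac{1}{18} - 19694 = - \frac{354493}{18}$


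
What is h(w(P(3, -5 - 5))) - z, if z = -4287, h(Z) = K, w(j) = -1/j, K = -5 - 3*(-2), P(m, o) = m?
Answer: 4288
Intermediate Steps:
K = 1 (K = -5 + 6 = 1)
h(Z) = 1
h(w(P(3, -5 - 5))) - z = 1 - 1*(-4287) = 1 + 4287 = 4288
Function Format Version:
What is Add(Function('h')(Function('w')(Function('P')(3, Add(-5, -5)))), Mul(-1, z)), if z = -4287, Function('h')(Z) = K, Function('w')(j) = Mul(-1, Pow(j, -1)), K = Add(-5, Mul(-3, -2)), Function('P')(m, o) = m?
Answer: 4288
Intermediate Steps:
K = 1 (K = Add(-5, 6) = 1)
Function('h')(Z) = 1
Add(Function('h')(Function('w')(Function('P')(3, Add(-5, -5)))), Mul(-1, z)) = Add(1, Mul(-1, -4287)) = Add(1, 4287) = 4288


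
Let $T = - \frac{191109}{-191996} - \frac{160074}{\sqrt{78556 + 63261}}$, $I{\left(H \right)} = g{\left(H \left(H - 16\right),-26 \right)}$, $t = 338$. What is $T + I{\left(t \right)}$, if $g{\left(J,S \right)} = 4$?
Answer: $\frac{959093}{191996} - \frac{160074 \sqrt{141817}}{141817} \approx -420.07$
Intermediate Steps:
$I{\left(H \right)} = 4$
$T = \frac{191109}{191996} - \frac{160074 \sqrt{141817}}{141817}$ ($T = \left(-191109\right) \left(- \frac{1}{191996}\right) - \frac{160074}{\sqrt{141817}} = \frac{191109}{191996} - 160074 \frac{\sqrt{141817}}{141817} = \frac{191109}{191996} - \frac{160074 \sqrt{141817}}{141817} \approx -424.07$)
$T + I{\left(t \right)} = \left(\frac{191109}{191996} - \frac{160074 \sqrt{141817}}{141817}\right) + 4 = \frac{959093}{191996} - \frac{160074 \sqrt{141817}}{141817}$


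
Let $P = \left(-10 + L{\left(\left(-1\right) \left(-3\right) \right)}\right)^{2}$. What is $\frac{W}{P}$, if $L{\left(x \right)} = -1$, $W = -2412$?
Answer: $- \frac{2412}{121} \approx -19.934$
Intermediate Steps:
$P = 121$ ($P = \left(-10 - 1\right)^{2} = \left(-11\right)^{2} = 121$)
$\frac{W}{P} = - \frac{2412}{121}$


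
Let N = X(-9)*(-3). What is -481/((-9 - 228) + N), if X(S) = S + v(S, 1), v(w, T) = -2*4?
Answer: 481/186 ≈ 2.5860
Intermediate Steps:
v(w, T) = -8
X(S) = -8 + S (X(S) = S - 8 = -8 + S)
N = 51 (N = (-8 - 9)*(-3) = -17*(-3) = 51)
-481/((-9 - 228) + N) = -481/((-9 - 228) + 51) = -481/(-237 + 51) = -481/(-186) = -481*(-1/186) = 481/186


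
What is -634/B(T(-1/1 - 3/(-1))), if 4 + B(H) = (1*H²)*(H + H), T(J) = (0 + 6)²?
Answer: -317/46654 ≈ -0.0067947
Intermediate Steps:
T(J) = 36 (T(J) = 6² = 36)
B(H) = -4 + 2*H³ (B(H) = -4 + (1*H²)*(H + H) = -4 + H²*(2*H) = -4 + 2*H³)
-634/B(T(-1/1 - 3/(-1))) = -634/(-4 + 2*36³) = -634/(-4 + 2*46656) = -634/(-4 + 93312) = -634/93308 = -634*1/93308 = -317/46654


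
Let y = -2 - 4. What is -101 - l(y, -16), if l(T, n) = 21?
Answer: -122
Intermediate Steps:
y = -6
-101 - l(y, -16) = -101 - 1*21 = -101 - 21 = -122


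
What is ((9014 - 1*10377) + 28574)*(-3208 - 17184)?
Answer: -554886712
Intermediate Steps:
((9014 - 1*10377) + 28574)*(-3208 - 17184) = ((9014 - 10377) + 28574)*(-20392) = (-1363 + 28574)*(-20392) = 27211*(-20392) = -554886712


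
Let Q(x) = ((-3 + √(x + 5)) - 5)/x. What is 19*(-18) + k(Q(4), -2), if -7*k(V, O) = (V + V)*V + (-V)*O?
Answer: -19157/56 ≈ -342.09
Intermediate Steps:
Q(x) = (-8 + √(5 + x))/x (Q(x) = ((-3 + √(5 + x)) - 5)/x = (-8 + √(5 + x))/x)
k(V, O) = -2*V²/7 + O*V/7 (k(V, O) = -((V + V)*V + (-V)*O)/7 = -((2*V)*V - O*V)/7 = -(2*V² - O*V)/7 = -2*V²/7 + O*V/7)
19*(-18) + k(Q(4), -2) = 19*(-18) + ((-8 + √(5 + 4))/4)*(-2 - 2*(-8 + √(5 + 4))/4)/7 = -342 + ((-8 + √9)/4)*(-2 - (-8 + √9)/2)/7 = -342 + ((-8 + 3)/4)*(-2 - (-8 + 3)/2)/7 = -342 + ((¼)*(-5))*(-2 - (-5)/2)/7 = -342 + (⅐)*(-5/4)*(-2 - 2*(-5/4)) = -342 + (⅐)*(-5/4)*(-2 + 5/2) = -342 + (⅐)*(-5/4)*(½) = -342 - 5/56 = -19157/56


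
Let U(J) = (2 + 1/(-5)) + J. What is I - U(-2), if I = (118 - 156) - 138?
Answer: -879/5 ≈ -175.80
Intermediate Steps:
U(J) = 9/5 + J (U(J) = (2 - ⅕) + J = 9/5 + J)
I = -176 (I = -38 - 138 = -176)
I - U(-2) = -176 - (9/5 - 2) = -176 - 1*(-⅕) = -176 + ⅕ = -879/5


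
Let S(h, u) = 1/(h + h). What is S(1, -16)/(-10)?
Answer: -1/20 ≈ -0.050000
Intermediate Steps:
S(h, u) = 1/(2*h)
S(1, -16)/(-10) = ((½)/1)/(-10) = ((½)*1)*(-⅒) = (½)*(-⅒) = -1/20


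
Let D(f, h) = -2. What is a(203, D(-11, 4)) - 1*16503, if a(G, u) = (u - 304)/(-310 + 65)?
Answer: -4042929/245 ≈ -16502.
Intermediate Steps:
a(G, u) = 304/245 - u/245 (a(G, u) = (-304 + u)/(-245) = (-304 + u)*(-1/245) = 304/245 - u/245)
a(203, D(-11, 4)) - 1*16503 = (304/245 - 1/245*(-2)) - 1*16503 = (304/245 + 2/245) - 16503 = 306/245 - 16503 = -4042929/245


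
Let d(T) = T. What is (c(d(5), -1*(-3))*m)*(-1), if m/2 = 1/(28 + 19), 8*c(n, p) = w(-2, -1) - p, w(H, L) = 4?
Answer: -1/188 ≈ -0.0053191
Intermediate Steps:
c(n, p) = 1/2 - p/8 (c(n, p) = (4 - p)/8 = 1/2 - p/8)
m = 2/47 (m = 2/(28 + 19) = 2/47 ≈ 0.042553)
(c(d(5), -1*(-3))*m)*(-1) = ((1/2 - (-1)*(-3)/8)*(2/47))*(-1) = ((1/2 - 1/8*3)*(2/47))*(-1) = ((1/2 - 3/8)*(2/47))*(-1) = ((1/8)*(2/47))*(-1) = (1/188)*(-1) = -1/188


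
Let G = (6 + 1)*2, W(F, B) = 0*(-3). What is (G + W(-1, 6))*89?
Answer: 1246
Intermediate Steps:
W(F, B) = 0
G = 14 (G = 7*2 = 14)
(G + W(-1, 6))*89 = (14 + 0)*89 = 14*89 = 1246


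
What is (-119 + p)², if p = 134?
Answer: 225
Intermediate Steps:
(-119 + p)² = (-119 + 134)² = 15² = 225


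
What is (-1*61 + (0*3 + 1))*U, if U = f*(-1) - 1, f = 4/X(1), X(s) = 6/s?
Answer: 100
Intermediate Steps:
f = 2/3 (f = 4/((6/1)) = 4/((6*1)) = 4/6 = 4*(1/6) = 2/3 ≈ 0.66667)
U = -5/3 (U = (2/3)*(-1) - 1 = -2/3 - 1 = -5/3 ≈ -1.6667)
(-1*61 + (0*3 + 1))*U = (-1*61 + (0*3 + 1))*(-5/3) = (-61 + (0 + 1))*(-5/3) = (-61 + 1)*(-5/3) = -60*(-5/3) = 100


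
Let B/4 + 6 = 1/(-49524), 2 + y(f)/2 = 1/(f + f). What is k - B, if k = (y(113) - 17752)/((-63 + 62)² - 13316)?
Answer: 471924453962/18628390695 ≈ 25.334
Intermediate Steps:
y(f) = -4 + 1/f (y(f) = -4 + 2/(f + f) = -4 + 2/((2*f)) = -4 + 2*(1/(2*f)) = -4 + 1/f)
k = 2006427/1504595 (k = ((-4 + 1/113) - 17752)/((-63 + 62)² - 13316) = ((-4 + 1/113) - 17752)/((-1)² - 13316) = (-451/113 - 17752)/(1 - 13316) = -2006427/113/(-13315) = -2006427/113*(-1/13315) = 2006427/1504595 ≈ 1.3335)
B = -297145/12381 (B = -24 + 4/(-49524) = -24 + 4*(-1/49524) = -24 - 1/12381 = -297145/12381 ≈ -24.000)
k - B = 2006427/1504595 - 1*(-297145/12381) = 2006427/1504595 + 297145/12381 = 471924453962/18628390695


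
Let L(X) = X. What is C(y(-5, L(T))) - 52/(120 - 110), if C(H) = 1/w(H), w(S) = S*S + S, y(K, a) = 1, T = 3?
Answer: -47/10 ≈ -4.7000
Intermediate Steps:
w(S) = S + S**2 (w(S) = S**2 + S = S + S**2)
C(H) = 1/(H*(1 + H))
C(y(-5, L(T))) - 52/(120 - 110) = 1/(1*(1 + 1)) - 52/(120 - 110) = 1/2 - 52/10 = 1*(1/2) - 52*1/10 = 1/2 - 26/5 = -47/10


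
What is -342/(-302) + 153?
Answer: 23274/151 ≈ 154.13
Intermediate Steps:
-342/(-302) + 153 = -342*(-1/302) + 153 = 171/151 + 153 = 23274/151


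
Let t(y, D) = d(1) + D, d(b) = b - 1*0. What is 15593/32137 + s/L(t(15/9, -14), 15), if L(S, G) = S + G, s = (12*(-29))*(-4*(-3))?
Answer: -67086463/32137 ≈ -2087.5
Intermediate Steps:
d(b) = b (d(b) = b + 0 = b)
t(y, D) = 1 + D
s = -4176 (s = -348*12 = -4176)
L(S, G) = G + S
15593/32137 + s/L(t(15/9, -14), 15) = 15593/32137 - 4176/(15 + (1 - 14)) = 15593*(1/32137) - 4176/(15 - 13) = 15593/32137 - 4176/2 = 15593/32137 - 4176*½ = 15593/32137 - 2088 = -67086463/32137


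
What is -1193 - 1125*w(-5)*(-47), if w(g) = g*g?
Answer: 1320682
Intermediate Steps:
w(g) = g²
-1193 - 1125*w(-5)*(-47) = -1193 - 1125*(-5)²*(-47) = -1193 - 28125*(-47) = -1193 - 1125*(-1175) = -1193 + 1321875 = 1320682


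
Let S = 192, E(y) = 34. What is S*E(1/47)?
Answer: 6528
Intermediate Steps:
S*E(1/47) = 192*34 = 6528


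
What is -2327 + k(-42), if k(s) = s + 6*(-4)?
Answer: -2393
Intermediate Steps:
k(s) = -24 + s (k(s) = s - 24 = -24 + s)
-2327 + k(-42) = -2327 + (-24 - 42) = -2327 - 66 = -2393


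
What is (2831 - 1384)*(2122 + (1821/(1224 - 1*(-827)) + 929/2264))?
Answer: 14266636783757/4643464 ≈ 3.0724e+6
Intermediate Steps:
(2831 - 1384)*(2122 + (1821/(1224 - 1*(-827)) + 929/2264)) = 1447*(2122 + (1821/(1224 + 827) + 929*(1/2264))) = 1447*(2122 + (1821/2051 + 929/2264)) = 1447*(2122 + 6028123/4643464) = 1447*(9859458731/4643464) = 14266636783757/4643464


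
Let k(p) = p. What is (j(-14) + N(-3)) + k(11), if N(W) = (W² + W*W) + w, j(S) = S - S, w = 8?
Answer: 37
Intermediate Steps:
j(S) = 0
N(W) = 8 + 2*W² (N(W) = (W² + W*W) + 8 = (W² + W²) + 8 = 2*W² + 8 = 8 + 2*W²)
(j(-14) + N(-3)) + k(11) = (0 + (8 + 2*(-3)²)) + 11 = (0 + (8 + 2*9)) + 11 = (0 + (8 + 18)) + 11 = (0 + 26) + 11 = 26 + 11 = 37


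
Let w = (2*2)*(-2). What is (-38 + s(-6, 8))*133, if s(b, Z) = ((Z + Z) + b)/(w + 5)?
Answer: -16492/3 ≈ -5497.3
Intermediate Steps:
w = -8 (w = 4*(-2) = -8)
s(b, Z) = -2*Z/3 - b/3 (s(b, Z) = ((Z + Z) + b)/(-8 + 5) = (2*Z + b)/(-3) = (b + 2*Z)*(-1/3) = -2*Z/3 - b/3)
(-38 + s(-6, 8))*133 = (-38 + (-2/3*8 - 1/3*(-6)))*133 = (-38 + (-16/3 + 2))*133 = (-38 - 10/3)*133 = -124/3*133 = -16492/3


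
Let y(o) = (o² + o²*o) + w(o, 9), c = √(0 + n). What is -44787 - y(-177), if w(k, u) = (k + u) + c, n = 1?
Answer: 5469284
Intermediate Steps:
c = 1 (c = √(0 + 1) = √1 = 1)
w(k, u) = 1 + k + u (w(k, u) = (k + u) + 1 = 1 + k + u)
y(o) = 10 + o + o² + o³ (y(o) = (o² + o²*o) + (1 + o + 9) = (o² + o³) + (10 + o) = 10 + o + o² + o³)
-44787 - y(-177) = -44787 - (10 - 177 + (-177)² + (-177)³) = -44787 - (10 - 177 + 31329 - 5545233) = -44787 - 1*(-5514071) = -44787 + 5514071 = 5469284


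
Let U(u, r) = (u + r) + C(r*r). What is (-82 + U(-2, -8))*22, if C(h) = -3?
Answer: -2090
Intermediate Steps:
U(u, r) = -3 + r + u (U(u, r) = (u + r) - 3 = (r + u) - 3 = -3 + r + u)
(-82 + U(-2, -8))*22 = (-82 + (-3 - 8 - 2))*22 = (-82 - 13)*22 = -95*22 = -2090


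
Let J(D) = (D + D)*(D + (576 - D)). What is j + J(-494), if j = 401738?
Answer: -167350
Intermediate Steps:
J(D) = 1152*D (J(D) = (2*D)*576 = 1152*D)
j + J(-494) = 401738 + 1152*(-494) = 401738 - 569088 = -167350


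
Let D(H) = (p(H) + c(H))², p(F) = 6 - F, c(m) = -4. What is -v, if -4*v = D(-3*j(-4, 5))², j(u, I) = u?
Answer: 2500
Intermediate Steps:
D(H) = (2 - H)² (D(H) = ((6 - H) - 4)² = (2 - H)²)
v = -2500 (v = -(-2 - 3*(-4))⁴/4 = -(-2 + 12)⁴/4 = -(10²)²/4 = -¼*100² = -¼*10000 = -2500)
-v = -1*(-2500) = 2500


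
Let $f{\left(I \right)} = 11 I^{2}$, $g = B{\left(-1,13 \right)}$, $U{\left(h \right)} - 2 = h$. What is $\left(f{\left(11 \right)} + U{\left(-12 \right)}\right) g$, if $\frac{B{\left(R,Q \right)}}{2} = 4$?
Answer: $10568$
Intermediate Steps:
$B{\left(R,Q \right)} = 8$ ($B{\left(R,Q \right)} = 2 \cdot 4 = 8$)
$U{\left(h \right)} = 2 + h$
$g = 8$
$\left(f{\left(11 \right)} + U{\left(-12 \right)}\right) g = \left(11 \cdot 11^{2} + \left(2 - 12\right)\right) 8 = \left(11 \cdot 121 - 10\right) 8 = \left(1331 - 10\right) 8 = 1321 \cdot 8 = 10568$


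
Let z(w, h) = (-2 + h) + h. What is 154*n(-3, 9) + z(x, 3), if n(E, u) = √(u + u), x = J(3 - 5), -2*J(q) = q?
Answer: 4 + 462*√2 ≈ 657.37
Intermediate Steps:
J(q) = -q/2
x = 1 (x = -(3 - 5)/2 = -½*(-2) = 1)
z(w, h) = -2 + 2*h
n(E, u) = √2*√u (n(E, u) = √(2*u) = √2*√u)
154*n(-3, 9) + z(x, 3) = 154*(√2*√9) + (-2 + 2*3) = 154*(√2*3) + (-2 + 6) = 154*(3*√2) + 4 = 462*√2 + 4 = 4 + 462*√2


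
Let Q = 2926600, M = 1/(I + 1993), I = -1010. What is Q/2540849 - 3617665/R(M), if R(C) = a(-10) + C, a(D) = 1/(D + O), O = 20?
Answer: -90356772185146750/2523063057 ≈ -3.5812e+7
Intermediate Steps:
M = 1/983 (M = 1/(-1010 + 1993) = 1/983 ≈ 0.0010173)
a(D) = 1/(20 + D) (a(D) = 1/(D + 20) = 1/(20 + D))
R(C) = ⅒ + C (R(C) = 1/(20 - 10) + C = 1/10 + C = ⅒ + C)
Q/2540849 - 3617665/R(M) = 2926600/2540849 - 3617665/(⅒ + 1/983) = 2926600*(1/2540849) - 3617665/993/9830 = 2926600/2540849 - 3617665*9830/993 = 2926600/2540849 - 35561646950/993 = -90356772185146750/2523063057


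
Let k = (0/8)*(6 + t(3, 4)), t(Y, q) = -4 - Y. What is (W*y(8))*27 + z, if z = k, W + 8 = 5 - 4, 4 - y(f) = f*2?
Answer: 2268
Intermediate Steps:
y(f) = 4 - 2*f (y(f) = 4 - f*2 = 4 - 2*f)
W = -7 (W = -8 + (5 - 4) = -8 + 1 = -7)
k = 0 (k = (0/8)*(6 + (-4 - 1*3)) = (0*(1/8))*(6 + (-4 - 3)) = 0*(6 - 7) = 0*(-1) = 0)
z = 0
(W*y(8))*27 + z = -7*(4 - 2*8)*27 + 0 = -7*(4 - 16)*27 + 0 = -7*(-12)*27 + 0 = 84*27 + 0 = 2268 + 0 = 2268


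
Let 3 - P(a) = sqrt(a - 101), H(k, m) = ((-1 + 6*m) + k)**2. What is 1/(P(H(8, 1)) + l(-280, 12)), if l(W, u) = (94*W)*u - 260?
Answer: -316097/99917313341 + 2*sqrt(17)/99917313341 ≈ -3.1635e-6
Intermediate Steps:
H(k, m) = (-1 + k + 6*m)**2
l(W, u) = -260 + 94*W*u (l(W, u) = 94*W*u - 260 = -260 + 94*W*u)
P(a) = 3 - sqrt(-101 + a) (P(a) = 3 - sqrt(a - 101) = 3 - sqrt(-101 + a))
1/(P(H(8, 1)) + l(-280, 12)) = 1/((3 - sqrt(-101 + (-1 + 8 + 6*1)**2)) + (-260 + 94*(-280)*12)) = 1/((3 - sqrt(-101 + (-1 + 8 + 6)**2)) + (-260 - 315840)) = 1/((3 - sqrt(-101 + 13**2)) - 316100) = 1/((3 - sqrt(-101 + 169)) - 316100) = 1/((3 - sqrt(68)) - 316100) = 1/((3 - 2*sqrt(17)) - 316100) = 1/(-316097 - 2*sqrt(17))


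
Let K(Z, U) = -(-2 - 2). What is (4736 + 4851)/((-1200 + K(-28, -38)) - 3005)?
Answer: -9587/4201 ≈ -2.2821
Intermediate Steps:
K(Z, U) = 4 (K(Z, U) = -1*(-4) = 4)
(4736 + 4851)/((-1200 + K(-28, -38)) - 3005) = (4736 + 4851)/((-1200 + 4) - 3005) = 9587/(-1196 - 3005) = 9587/(-4201) = 9587*(-1/4201) = -9587/4201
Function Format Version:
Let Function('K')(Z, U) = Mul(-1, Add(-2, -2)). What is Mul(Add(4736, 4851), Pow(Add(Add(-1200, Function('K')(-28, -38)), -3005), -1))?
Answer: Rational(-9587, 4201) ≈ -2.2821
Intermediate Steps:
Function('K')(Z, U) = 4 (Function('K')(Z, U) = Mul(-1, -4) = 4)
Mul(Add(4736, 4851), Pow(Add(Add(-1200, Function('K')(-28, -38)), -3005), -1)) = Mul(Add(4736, 4851), Pow(Add(Add(-1200, 4), -3005), -1)) = Mul(9587, Pow(Add(-1196, -3005), -1)) = Mul(9587, Pow(-4201, -1)) = Mul(9587, Rational(-1, 4201)) = Rational(-9587, 4201)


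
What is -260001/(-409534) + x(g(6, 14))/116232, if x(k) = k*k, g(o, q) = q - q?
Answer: 260001/409534 ≈ 0.63487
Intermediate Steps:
g(o, q) = 0
x(k) = k²
-260001/(-409534) + x(g(6, 14))/116232 = -260001/(-409534) + 0²/116232 = -260001*(-1/409534) + 0*(1/116232) = 260001/409534 + 0 = 260001/409534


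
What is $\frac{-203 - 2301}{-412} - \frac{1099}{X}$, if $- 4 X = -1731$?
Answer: $\frac{630818}{178293} \approx 3.5381$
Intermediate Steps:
$X = \frac{1731}{4}$ ($X = \left(- \frac{1}{4}\right) \left(-1731\right) = \frac{1731}{4} \approx 432.75$)
$\frac{-203 - 2301}{-412} - \frac{1099}{X} = \frac{-203 - 2301}{-412} - \frac{1099}{\frac{1731}{4}} = \left(-2504\right) \left(- \frac{1}{412}\right) - \frac{4396}{1731} = \frac{626}{103} - \frac{4396}{1731} = \frac{630818}{178293}$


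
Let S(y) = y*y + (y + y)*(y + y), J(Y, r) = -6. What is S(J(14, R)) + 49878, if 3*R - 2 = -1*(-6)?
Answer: 50058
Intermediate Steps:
R = 8/3 (R = 2/3 + (-1*(-6))/3 = 2/3 + (1/3)*6 = 2/3 + 2 = 8/3 ≈ 2.6667)
S(y) = 5*y**2 (S(y) = y**2 + (2*y)*(2*y) = y**2 + 4*y**2 = 5*y**2)
S(J(14, R)) + 49878 = 5*(-6)**2 + 49878 = 5*36 + 49878 = 180 + 49878 = 50058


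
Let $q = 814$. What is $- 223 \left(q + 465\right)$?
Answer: $-285217$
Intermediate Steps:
$- 223 \left(q + 465\right) = - 223 \left(814 + 465\right) = \left(-223\right) 1279 = -285217$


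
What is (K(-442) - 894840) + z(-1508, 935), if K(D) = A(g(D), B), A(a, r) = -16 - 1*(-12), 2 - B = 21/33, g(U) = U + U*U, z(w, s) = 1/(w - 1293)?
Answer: -2506458045/2801 ≈ -8.9484e+5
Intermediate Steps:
z(w, s) = 1/(-1293 + w)
g(U) = U + U**2
B = 15/11 (B = 2 - 21/33 = 2 - 1*7/11 = 2 - 7/11 = 15/11 ≈ 1.3636)
A(a, r) = -4 (A(a, r) = -16 + 12 = -4)
K(D) = -4
(K(-442) - 894840) + z(-1508, 935) = (-4 - 894840) + 1/(-1293 - 1508) = -894844 + 1/(-2801) = -894844 - 1/2801 = -2506458045/2801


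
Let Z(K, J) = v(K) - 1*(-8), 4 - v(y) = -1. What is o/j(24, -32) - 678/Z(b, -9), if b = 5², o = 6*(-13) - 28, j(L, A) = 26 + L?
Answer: -17639/325 ≈ -54.274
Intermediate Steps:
o = -106 (o = -78 - 28 = -106)
b = 25
v(y) = 5 (v(y) = 4 - 1*(-1) = 4 + 1 = 5)
Z(K, J) = 13 (Z(K, J) = 5 - 1*(-8) = 5 + 8 = 13)
o/j(24, -32) - 678/Z(b, -9) = -106/(26 + 24) - 678/13 = -106/50 - 678*1/13 = -106*1/50 - 678/13 = -53/25 - 678/13 = -17639/325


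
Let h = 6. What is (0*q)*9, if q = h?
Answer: 0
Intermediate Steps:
q = 6
(0*q)*9 = (0*6)*9 = 0*9 = 0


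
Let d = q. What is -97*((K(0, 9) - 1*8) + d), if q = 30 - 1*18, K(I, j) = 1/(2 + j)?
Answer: -4365/11 ≈ -396.82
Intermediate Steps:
q = 12 (q = 30 - 18 = 12)
d = 12
-97*((K(0, 9) - 1*8) + d) = -97*((1/(2 + 9) - 1*8) + 12) = -97*((1/11 - 8) + 12) = -97*(-87/11 + 12) = -97*45/11 = -4365/11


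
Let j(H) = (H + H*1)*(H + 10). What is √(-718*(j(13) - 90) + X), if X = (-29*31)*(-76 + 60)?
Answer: 2*I*√87590 ≈ 591.91*I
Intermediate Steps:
j(H) = 2*H*(10 + H) (j(H) = (H + H)*(10 + H) = (2*H)*(10 + H) = 2*H*(10 + H))
X = 14384 (X = -899*(-16) = 14384)
√(-718*(j(13) - 90) + X) = √(-718*(2*13*(10 + 13) - 90) + 14384) = √(-718*(2*13*23 - 90) + 14384) = √(-718*(598 - 90) + 14384) = √(-718*508 + 14384) = √(-364744 + 14384) = √(-350360) = 2*I*√87590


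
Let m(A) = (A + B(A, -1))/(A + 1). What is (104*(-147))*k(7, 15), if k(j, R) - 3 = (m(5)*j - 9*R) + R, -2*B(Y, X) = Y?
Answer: 1744106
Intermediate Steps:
B(Y, X) = -Y/2
m(A) = A/(2*(1 + A)) (m(A) = (A - A/2)/(A + 1) = (A/2)/(1 + A) = A/(2*(1 + A)))
k(j, R) = 3 - 8*R + 5*j/12 (k(j, R) = 3 + ((((½)*5/(1 + 5))*j - 9*R) + R) = 3 + ((((½)*5/6)*j - 9*R) + R) = 3 + ((((½)*5*(⅙))*j - 9*R) + R) = 3 + ((5*j/12 - 9*R) + R) = 3 + ((-9*R + 5*j/12) + R) = 3 + (-8*R + 5*j/12) = 3 - 8*R + 5*j/12)
(104*(-147))*k(7, 15) = (104*(-147))*(3 - 8*15 + (5/12)*7) = -15288*(3 - 120 + 35/12) = -15288*(-1369/12) = 1744106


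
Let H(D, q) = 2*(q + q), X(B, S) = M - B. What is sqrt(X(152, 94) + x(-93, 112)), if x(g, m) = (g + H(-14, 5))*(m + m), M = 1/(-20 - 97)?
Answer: I*sqrt(25102597)/39 ≈ 128.47*I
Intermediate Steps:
M = -1/117 (M = 1/(-117) = -1/117 ≈ -0.0085470)
X(B, S) = -1/117 - B
H(D, q) = 4*q (H(D, q) = 2*(2*q) = 4*q)
x(g, m) = 2*m*(20 + g) (x(g, m) = (g + 4*5)*(m + m) = (g + 20)*(2*m) = (20 + g)*(2*m) = 2*m*(20 + g))
sqrt(X(152, 94) + x(-93, 112)) = sqrt((-1/117 - 1*152) + 2*112*(20 - 93)) = sqrt((-1/117 - 152) + 2*112*(-73)) = sqrt(-17785/117 - 16352) = sqrt(-1930969/117) = I*sqrt(25102597)/39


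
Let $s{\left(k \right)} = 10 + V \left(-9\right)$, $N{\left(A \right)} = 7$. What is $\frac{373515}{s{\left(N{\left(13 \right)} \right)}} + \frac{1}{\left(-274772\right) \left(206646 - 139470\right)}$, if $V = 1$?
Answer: $\frac{6894371197450079}{18458083872} \approx 3.7352 \cdot 10^{5}$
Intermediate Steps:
$s{\left(k \right)} = 1$ ($s{\left(k \right)} = 10 + 1 \left(-9\right) = 10 - 9 = 1$)
$\frac{373515}{s{\left(N{\left(13 \right)} \right)}} + \frac{1}{\left(-274772\right) \left(206646 - 139470\right)} = \frac{373515}{1} + \frac{1}{\left(-274772\right) \left(206646 - 139470\right)} = 373515 \cdot 1 - \frac{1}{274772 \cdot 67176} = 373515 - \frac{1}{18458083872} = \frac{6894371197450079}{18458083872}$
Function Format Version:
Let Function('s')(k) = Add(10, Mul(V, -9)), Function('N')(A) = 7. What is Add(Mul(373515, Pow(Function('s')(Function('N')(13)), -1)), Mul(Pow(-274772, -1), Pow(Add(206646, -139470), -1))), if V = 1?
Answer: Rational(6894371197450079, 18458083872) ≈ 3.7352e+5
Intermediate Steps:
Function('s')(k) = 1 (Function('s')(k) = Add(10, Mul(1, -9)) = Add(10, -9) = 1)
Add(Mul(373515, Pow(Function('s')(Function('N')(13)), -1)), Mul(Pow(-274772, -1), Pow(Add(206646, -139470), -1))) = Add(Mul(373515, Pow(1, -1)), Mul(Pow(-274772, -1), Pow(Add(206646, -139470), -1))) = Add(Mul(373515, 1), Mul(Rational(-1, 274772), Pow(67176, -1))) = Add(373515, Mul(Rational(-1, 274772), Rational(1, 67176))) = Add(373515, Rational(-1, 18458083872)) = Rational(6894371197450079, 18458083872)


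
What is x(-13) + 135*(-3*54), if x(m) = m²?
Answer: -21701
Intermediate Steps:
x(-13) + 135*(-3*54) = (-13)² + 135*(-3*54) = 169 + 135*(-162) = 169 - 21870 = -21701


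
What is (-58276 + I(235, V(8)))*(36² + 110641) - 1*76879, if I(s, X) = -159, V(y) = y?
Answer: -6541115474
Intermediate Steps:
(-58276 + I(235, V(8)))*(36² + 110641) - 1*76879 = (-58276 - 159)*(36² + 110641) - 1*76879 = -58435*(1296 + 110641) - 76879 = -58435*111937 - 76879 = -6541038595 - 76879 = -6541115474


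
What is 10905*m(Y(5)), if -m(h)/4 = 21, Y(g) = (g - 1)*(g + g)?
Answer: -916020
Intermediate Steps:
Y(g) = 2*g*(-1 + g) (Y(g) = (-1 + g)*(2*g) = 2*g*(-1 + g))
m(h) = -84 (m(h) = -4*21 = -84)
10905*m(Y(5)) = 10905*(-84) = -916020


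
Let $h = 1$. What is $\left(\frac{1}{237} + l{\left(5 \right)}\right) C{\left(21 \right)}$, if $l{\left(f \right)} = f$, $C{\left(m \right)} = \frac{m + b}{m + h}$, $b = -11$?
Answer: $\frac{5930}{2607} \approx 2.2746$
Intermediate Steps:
$C{\left(m \right)} = \frac{-11 + m}{1 + m}$ ($C{\left(m \right)} = \frac{m - 11}{m + 1} = \frac{-11 + m}{1 + m}$)
$\left(\frac{1}{237} + l{\left(5 \right)}\right) C{\left(21 \right)} = \left(\frac{1}{237} + 5\right) \frac{-11 + 21}{1 + 21} = \left(\frac{1}{237} + 5\right) \frac{1}{22} \cdot 10 = \frac{1186 \cdot \frac{1}{22} \cdot 10}{237} = \frac{1186}{237} \cdot \frac{5}{11} = \frac{5930}{2607}$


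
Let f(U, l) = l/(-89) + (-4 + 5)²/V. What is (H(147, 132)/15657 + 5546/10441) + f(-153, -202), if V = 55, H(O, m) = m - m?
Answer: 144076429/51108695 ≈ 2.8190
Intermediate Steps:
H(O, m) = 0
f(U, l) = 1/55 - l/89 (f(U, l) = l/(-89) + (-4 + 5)²/55 = l*(-1/89) + 1²*(1/55) = -l/89 + 1*(1/55) = -l/89 + 1/55 = 1/55 - l/89)
(H(147, 132)/15657 + 5546/10441) + f(-153, -202) = (0/15657 + 5546/10441) + (1/55 - 1/89*(-202)) = (0*(1/15657) + 5546*(1/10441)) + (1/55 + 202/89) = (0 + 5546/10441) + 11199/4895 = 5546/10441 + 11199/4895 = 144076429/51108695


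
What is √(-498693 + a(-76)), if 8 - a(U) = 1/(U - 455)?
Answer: I*√15623302306/177 ≈ 706.18*I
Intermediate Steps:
a(U) = 8 - 1/(-455 + U) (a(U) = 8 - 1/(U - 455) = 8 - 1/(-455 + U))
√(-498693 + a(-76)) = √(-498693 + (-3641 + 8*(-76))/(-455 - 76)) = √(-498693 + (-3641 - 608)/(-531)) = √(-498693 - 1/531*(-4249)) = √(-498693 + 4249/531) = √(-264801734/531) = I*√15623302306/177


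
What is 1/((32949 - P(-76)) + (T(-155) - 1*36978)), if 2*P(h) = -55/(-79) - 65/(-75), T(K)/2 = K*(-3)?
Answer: -1185/3673241 ≈ -0.00032260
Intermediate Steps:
T(K) = -6*K (T(K) = 2*(K*(-3)) = 2*(-3*K) = -6*K)
P(h) = 926/1185 (P(h) = (-55/(-79) - 65/(-75))/2 = (-55*(-1/79) - 65*(-1/75))/2 = (55/79 + 13/15)/2 = (1/2)*(1852/1185) = 926/1185)
1/((32949 - P(-76)) + (T(-155) - 1*36978)) = 1/((32949 - 1*926/1185) + (-6*(-155) - 1*36978)) = 1/((32949 - 926/1185) + (930 - 36978)) = 1/(39043639/1185 - 36048) = 1/(-3673241/1185) = -1185/3673241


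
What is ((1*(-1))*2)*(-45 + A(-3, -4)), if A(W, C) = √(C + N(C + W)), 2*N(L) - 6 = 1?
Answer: 90 - I*√2 ≈ 90.0 - 1.4142*I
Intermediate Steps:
N(L) = 7/2 (N(L) = 3 + (½)*1 = 3 + ½ = 7/2)
A(W, C) = √(7/2 + C) (A(W, C) = √(C + 7/2) = √(7/2 + C))
((1*(-1))*2)*(-45 + A(-3, -4)) = ((1*(-1))*2)*(-45 + √(14 + 4*(-4))/2) = (-1*2)*(-45 + √(14 - 16)/2) = -2*(-45 + √(-2)/2) = -2*(-45 + (I*√2)/2) = -2*(-45 + I*√2/2) = 90 - I*√2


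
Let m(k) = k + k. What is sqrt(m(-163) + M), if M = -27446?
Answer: 2*I*sqrt(6943) ≈ 166.65*I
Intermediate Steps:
m(k) = 2*k
sqrt(m(-163) + M) = sqrt(2*(-163) - 27446) = sqrt(-326 - 27446) = sqrt(-27772) = 2*I*sqrt(6943)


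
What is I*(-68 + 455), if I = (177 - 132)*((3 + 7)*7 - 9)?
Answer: 1062315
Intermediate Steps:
I = 2745 (I = 45*(10*7 - 9) = 45*(70 - 9) = 45*61 = 2745)
I*(-68 + 455) = 2745*(-68 + 455) = 2745*387 = 1062315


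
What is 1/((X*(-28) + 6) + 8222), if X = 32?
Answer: 1/7332 ≈ 0.00013639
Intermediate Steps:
1/((X*(-28) + 6) + 8222) = 1/((32*(-28) + 6) + 8222) = 1/((-896 + 6) + 8222) = 1/(-890 + 8222) = 1/7332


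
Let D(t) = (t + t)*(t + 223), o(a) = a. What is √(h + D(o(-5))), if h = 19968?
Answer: 2*√4447 ≈ 133.37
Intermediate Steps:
D(t) = 2*t*(223 + t) (D(t) = (2*t)*(223 + t) = 2*t*(223 + t))
√(h + D(o(-5))) = √(19968 + 2*(-5)*(223 - 5)) = √(19968 + 2*(-5)*218) = √(19968 - 2180) = √17788 = 2*√4447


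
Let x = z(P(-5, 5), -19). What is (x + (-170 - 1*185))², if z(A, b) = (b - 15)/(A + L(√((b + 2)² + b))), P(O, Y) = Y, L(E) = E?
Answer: 1507084029/12005 + 3541644*√30/12005 ≈ 1.2715e+5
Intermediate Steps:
z(A, b) = (-15 + b)/(A + √(b + (2 + b)²)) (z(A, b) = (b - 15)/(A + √((b + 2)² + b)) = (-15 + b)/(A + √((2 + b)² + b)) = (-15 + b)/(A + √(b + (2 + b)²)))
x = -34/(5 + 3*√30) (x = (-15 - 19)/(5 + √(-19 + (2 - 19)²)) = -34/(5 + √(-19 + (-17)²)) = -34/(5 + √(-19 + 289)) = -34/(5 + √270) = -34/(5 + 3*√30) ≈ -1.5864)
(x + (-170 - 1*185))² = ((34/49 - 102*√30/245) + (-170 - 1*185))² = ((34/49 - 102*√30/245) + (-170 - 185))² = ((34/49 - 102*√30/245) - 355)² = (-17361/49 - 102*√30/245)²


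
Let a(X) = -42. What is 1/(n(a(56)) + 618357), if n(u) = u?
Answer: 1/618315 ≈ 1.6173e-6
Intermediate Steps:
1/(n(a(56)) + 618357) = 1/(-42 + 618357) = 1/618315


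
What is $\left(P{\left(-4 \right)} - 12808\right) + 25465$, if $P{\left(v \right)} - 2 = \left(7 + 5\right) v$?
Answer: $12611$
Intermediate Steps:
$P{\left(v \right)} = 2 + 12 v$ ($P{\left(v \right)} = 2 + \left(7 + 5\right) v = 2 + 12 v$)
$\left(P{\left(-4 \right)} - 12808\right) + 25465 = \left(\left(2 + 12 \left(-4\right)\right) - 12808\right) + 25465 = \left(\left(2 - 48\right) - 12808\right) + 25465 = \left(-46 - 12808\right) + 25465 = -12854 + 25465 = 12611$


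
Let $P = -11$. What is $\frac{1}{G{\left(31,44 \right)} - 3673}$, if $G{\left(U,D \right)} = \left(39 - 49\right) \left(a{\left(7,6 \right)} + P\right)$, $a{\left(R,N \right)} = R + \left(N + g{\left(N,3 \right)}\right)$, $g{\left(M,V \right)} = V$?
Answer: $- \frac{1}{3723} \approx -0.0002686$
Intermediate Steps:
$a{\left(R,N \right)} = 3 + N + R$ ($a{\left(R,N \right)} = R + \left(N + 3\right) = R + \left(3 + N\right) = 3 + N + R$)
$G{\left(U,D \right)} = -50$ ($G{\left(U,D \right)} = \left(39 - 49\right) \left(\left(3 + 6 + 7\right) - 11\right) = - 10 \left(16 - 11\right) = \left(-10\right) 5 = -50$)
$\frac{1}{G{\left(31,44 \right)} - 3673} = \frac{1}{-50 - 3673} = \frac{1}{-3723} = - \frac{1}{3723}$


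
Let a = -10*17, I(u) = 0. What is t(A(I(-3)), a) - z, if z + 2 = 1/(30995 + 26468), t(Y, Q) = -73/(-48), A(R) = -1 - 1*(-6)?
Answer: 9711199/2758224 ≈ 3.5208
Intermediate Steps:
A(R) = 5 (A(R) = -1 + 6 = 5)
a = -170
t(Y, Q) = 73/48 (t(Y, Q) = -73*(-1/48) = 73/48)
z = -114925/57463 (z = -2 + 1/(30995 + 26468) = -2 + 1/57463 = -114925/57463 ≈ -2.0000)
t(A(I(-3)), a) - z = 73/48 - 1*(-114925/57463) = 73/48 + 114925/57463 = 9711199/2758224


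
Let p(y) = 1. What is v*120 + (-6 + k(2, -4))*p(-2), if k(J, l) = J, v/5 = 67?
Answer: 40196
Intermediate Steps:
v = 335 (v = 5*67 = 335)
v*120 + (-6 + k(2, -4))*p(-2) = 335*120 + (-6 + 2)*1 = 40200 - 4*1 = 40200 - 4 = 40196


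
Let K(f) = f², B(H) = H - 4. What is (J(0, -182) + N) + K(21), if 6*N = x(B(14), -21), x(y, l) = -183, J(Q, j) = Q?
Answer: 821/2 ≈ 410.50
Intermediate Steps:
B(H) = -4 + H
N = -61/2 (N = (⅙)*(-183) = -61/2 ≈ -30.500)
(J(0, -182) + N) + K(21) = (0 - 61/2) + 21² = -61/2 + 441 = 821/2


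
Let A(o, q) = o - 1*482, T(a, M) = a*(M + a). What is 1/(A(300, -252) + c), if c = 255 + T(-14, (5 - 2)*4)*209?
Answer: 1/5925 ≈ 0.00016878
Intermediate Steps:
c = 6107 (c = 255 - 14*((5 - 2)*4 - 14)*209 = 255 - 14*(3*4 - 14)*209 = 255 - 14*(12 - 14)*209 = 255 - 14*(-2)*209 = 255 + 28*209 = 255 + 5852 = 6107)
A(o, q) = -482 + o (A(o, q) = o - 482 = -482 + o)
1/(A(300, -252) + c) = 1/((-482 + 300) + 6107) = 1/(-182 + 6107) = 1/5925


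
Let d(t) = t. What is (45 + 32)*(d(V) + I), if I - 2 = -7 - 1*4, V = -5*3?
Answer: -1848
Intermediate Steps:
V = -15
I = -9 (I = 2 + (-7 - 1*4) = 2 + (-7 - 4) = 2 - 11 = -9)
(45 + 32)*(d(V) + I) = (45 + 32)*(-15 - 9) = 77*(-24) = -1848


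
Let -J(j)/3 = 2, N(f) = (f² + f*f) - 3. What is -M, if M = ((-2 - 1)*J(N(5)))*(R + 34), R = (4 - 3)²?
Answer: -630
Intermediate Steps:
N(f) = -3 + 2*f² (N(f) = (f² + f²) - 3 = 2*f² - 3 = -3 + 2*f²)
J(j) = -6 (J(j) = -3*2 = -6)
R = 1 (R = 1² = 1)
M = 630 (M = ((-2 - 1)*(-6))*(1 + 34) = -3*(-6)*35 = 18*35 = 630)
-M = -1*630 = -630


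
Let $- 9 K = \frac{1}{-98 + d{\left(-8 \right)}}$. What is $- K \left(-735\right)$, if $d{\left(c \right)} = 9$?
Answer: $\frac{245}{267} \approx 0.9176$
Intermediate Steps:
$K = \frac{1}{801}$ ($K = - \frac{1}{9 \left(-98 + 9\right)} = - \frac{1}{9 \left(-89\right)} = \left(- \frac{1}{9}\right) \left(- \frac{1}{89}\right) = \frac{1}{801} \approx 0.0012484$)
$- K \left(-735\right) = - \frac{-735}{801} = \left(-1\right) \left(- \frac{245}{267}\right) = \frac{245}{267}$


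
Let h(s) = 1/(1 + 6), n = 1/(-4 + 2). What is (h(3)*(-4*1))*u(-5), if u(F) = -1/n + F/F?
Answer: -12/7 ≈ -1.7143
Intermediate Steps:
n = -½ (n = 1/(-2) = -½ ≈ -0.50000)
h(s) = ⅐ (h(s) = 1/7 = ⅐)
u(F) = 3 (u(F) = -1/(-½) + F/F = -1*(-2) + 1 = 2 + 1 = 3)
(h(3)*(-4*1))*u(-5) = ((-4*1)/7)*3 = ((⅐)*(-4))*3 = -4/7*3 = -12/7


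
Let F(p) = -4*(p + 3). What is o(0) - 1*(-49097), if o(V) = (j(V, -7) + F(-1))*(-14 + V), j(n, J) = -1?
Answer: 49223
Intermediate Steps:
F(p) = -12 - 4*p (F(p) = -4*(3 + p) = -12 - 4*p)
o(V) = 126 - 9*V (o(V) = (-1 + (-12 - 4*(-1)))*(-14 + V) = (-1 + (-12 + 4))*(-14 + V) = (-1 - 8)*(-14 + V) = -9*(-14 + V) = 126 - 9*V)
o(0) - 1*(-49097) = (126 - 9*0) - 1*(-49097) = (126 + 0) + 49097 = 126 + 49097 = 49223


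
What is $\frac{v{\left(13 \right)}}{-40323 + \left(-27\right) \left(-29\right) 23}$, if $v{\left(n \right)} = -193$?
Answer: $\frac{193}{22314} \approx 0.0086493$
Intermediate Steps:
$\frac{v{\left(13 \right)}}{-40323 + \left(-27\right) \left(-29\right) 23} = - \frac{193}{-40323 + \left(-27\right) \left(-29\right) 23} = - \frac{193}{-40323 + 783 \cdot 23} = - \frac{193}{-40323 + 18009} = - \frac{193}{-22314} = \left(-193\right) \left(- \frac{1}{22314}\right) = \frac{193}{22314}$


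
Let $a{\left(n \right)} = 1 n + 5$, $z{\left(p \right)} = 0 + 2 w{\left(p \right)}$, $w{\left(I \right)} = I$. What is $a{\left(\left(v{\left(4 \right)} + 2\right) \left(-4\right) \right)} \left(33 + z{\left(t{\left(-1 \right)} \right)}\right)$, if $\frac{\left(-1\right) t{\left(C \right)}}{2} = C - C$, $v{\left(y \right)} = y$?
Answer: $-627$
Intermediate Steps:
$t{\left(C \right)} = 0$ ($t{\left(C \right)} = - 2 \left(C - C\right) = \left(-2\right) 0 = 0$)
$z{\left(p \right)} = 2 p$ ($z{\left(p \right)} = 0 + 2 p = 2 p$)
$a{\left(n \right)} = 5 + n$ ($a{\left(n \right)} = n + 5 = 5 + n$)
$a{\left(\left(v{\left(4 \right)} + 2\right) \left(-4\right) \right)} \left(33 + z{\left(t{\left(-1 \right)} \right)}\right) = \left(5 + \left(4 + 2\right) \left(-4\right)\right) \left(33 + 2 \cdot 0\right) = \left(5 + 6 \left(-4\right)\right) \left(33 + 0\right) = \left(5 - 24\right) 33 = \left(-19\right) 33 = -627$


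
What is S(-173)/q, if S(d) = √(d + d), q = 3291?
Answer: I*√346/3291 ≈ 0.0056521*I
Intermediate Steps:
S(d) = √2*√d (S(d) = √(2*d) = √2*√d)
S(-173)/q = (√2*√(-173))/3291 = (√2*(I*√173))*(1/3291) = (I*√346)*(1/3291) = I*√346/3291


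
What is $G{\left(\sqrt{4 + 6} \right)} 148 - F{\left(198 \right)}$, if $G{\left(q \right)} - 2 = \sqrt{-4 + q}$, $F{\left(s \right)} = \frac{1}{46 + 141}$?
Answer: $\frac{55351}{187} + 148 \sqrt{-4 + \sqrt{10}} \approx 295.99 + 135.46 i$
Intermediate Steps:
$F{\left(s \right)} = \frac{1}{187}$
$G{\left(q \right)} = 2 + \sqrt{-4 + q}$
$G{\left(\sqrt{4 + 6} \right)} 148 - F{\left(198 \right)} = \left(2 + \sqrt{-4 + \sqrt{4 + 6}}\right) 148 - \frac{1}{187} = \left(2 + \sqrt{-4 + \sqrt{10}}\right) 148 - \frac{1}{187} = \left(296 + 148 \sqrt{-4 + \sqrt{10}}\right) - \frac{1}{187} = \frac{55351}{187} + 148 \sqrt{-4 + \sqrt{10}}$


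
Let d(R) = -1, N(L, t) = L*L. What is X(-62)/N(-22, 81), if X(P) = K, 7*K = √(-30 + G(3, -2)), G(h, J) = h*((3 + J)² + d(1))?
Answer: I*√30/3388 ≈ 0.0016167*I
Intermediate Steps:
N(L, t) = L²
G(h, J) = h*(-1 + (3 + J)²) (G(h, J) = h*((3 + J)² - 1) = h*(-1 + (3 + J)²))
K = I*√30/7 (K = √(-30 + 3*(-1 + (3 - 2)²))/7 = √(-30 + 3*(-1 + 1²))/7 = √(-30 + 3*(-1 + 1))/7 = √(-30 + 3*0)/7 = √(-30 + 0)/7 = √(-30)/7 = (I*√30)/7 = I*√30/7 ≈ 0.78246*I)
X(P) = I*√30/7
X(-62)/N(-22, 81) = (I*√30/7)/((-22)²) = (I*√30/7)/484 = (I*√30/7)*(1/484) = I*√30/3388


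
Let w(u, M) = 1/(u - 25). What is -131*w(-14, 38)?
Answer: 131/39 ≈ 3.3590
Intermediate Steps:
w(u, M) = 1/(-25 + u)
-131*w(-14, 38) = -131/(-25 - 14) = -131/(-39) = -131*(-1/39) = 131/39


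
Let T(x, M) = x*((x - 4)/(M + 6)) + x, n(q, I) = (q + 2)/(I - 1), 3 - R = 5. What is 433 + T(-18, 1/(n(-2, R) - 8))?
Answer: 22673/47 ≈ 482.40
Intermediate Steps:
R = -2 (R = 3 - 1*5 = 3 - 5 = -2)
n(q, I) = (2 + q)/(-1 + I)
T(x, M) = x + x*(-4 + x)/(6 + M) (T(x, M) = x*((-4 + x)/(6 + M)) + x = x*(-4 + x)/(6 + M) + x = x + x*(-4 + x)/(6 + M))
433 + T(-18, 1/(n(-2, R) - 8)) = 433 - 18*(2 + 1/((2 - 2)/(-1 - 2) - 8) - 18)/(6 + 1/((2 - 2)/(-1 - 2) - 8)) = 433 - 18*(2 + 1/(0/(-3) - 8) - 18)/(6 + 1/(0/(-3) - 8)) = 433 - 18*(2 + 1/(-⅓*0 - 8) - 18)/(6 + 1/(-⅓*0 - 8)) = 433 - 18*(2 + 1/(0 - 8) - 18)/(6 + 1/(0 - 8)) = 433 - 18*(2 + 1/(-8) - 18)/(6 + 1/(-8)) = 433 - 18*(2 - ⅛ - 18)/(6 - ⅛) = 433 - 18*(-129/8)/47/8 = 433 - 18*8/47*(-129/8) = 433 + 2322/47 = 22673/47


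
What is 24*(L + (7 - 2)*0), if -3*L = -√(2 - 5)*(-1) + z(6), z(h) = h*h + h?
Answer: -336 - 8*I*√3 ≈ -336.0 - 13.856*I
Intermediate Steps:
z(h) = h + h² (z(h) = h² + h = h + h²)
L = -14 - I*√3/3 (L = -(-√(2 - 5)*(-1) + 6*(1 + 6))/3 = -(-√(-3)*(-1) + 6*7)/3 = -(-I*√3*(-1) + 42)/3 = -(I*√3 + 42)/3 = -(42 + I*√3)/3 = -14 - I*√3/3 ≈ -14.0 - 0.57735*I)
24*(L + (7 - 2)*0) = 24*((-14 - I*√3/3) + (7 - 2)*0) = 24*((-14 - I*√3/3) + 5*0) = 24*((-14 - I*√3/3) + 0) = 24*(-14 - I*√3/3) = -336 - 8*I*√3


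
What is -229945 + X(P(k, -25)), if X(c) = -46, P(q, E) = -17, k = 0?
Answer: -229991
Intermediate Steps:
-229945 + X(P(k, -25)) = -229945 - 46 = -229991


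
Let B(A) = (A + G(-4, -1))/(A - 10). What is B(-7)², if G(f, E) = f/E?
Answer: 9/289 ≈ 0.031142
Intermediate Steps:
B(A) = (4 + A)/(-10 + A) (B(A) = (A - 4/(-1))/(A - 10) = (A - 4*(-1))/(-10 + A) = (A + 4)/(-10 + A) = (4 + A)/(-10 + A))
B(-7)² = ((4 - 7)/(-10 - 7))² = (-3/(-17))² = (-1/17*(-3))² = (3/17)² = 9/289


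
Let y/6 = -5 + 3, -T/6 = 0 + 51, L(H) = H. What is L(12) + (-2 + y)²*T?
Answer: -59964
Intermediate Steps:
T = -306 (T = -6*(0 + 51) = -6*51 = -306)
y = -12 (y = 6*(-5 + 3) = 6*(-2) = -12)
L(12) + (-2 + y)²*T = 12 + (-2 - 12)²*(-306) = 12 + (-14)²*(-306) = 12 + 196*(-306) = 12 - 59976 = -59964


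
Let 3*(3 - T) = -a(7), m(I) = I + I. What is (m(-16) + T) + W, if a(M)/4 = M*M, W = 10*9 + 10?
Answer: 409/3 ≈ 136.33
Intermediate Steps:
m(I) = 2*I
W = 100 (W = 90 + 10 = 100)
a(M) = 4*M² (a(M) = 4*(M*M) = 4*M²)
T = 205/3 (T = 3 - (-1)*4*7²/3 = 3 - (-1)*4*49/3 = 3 - (-1)*196/3 = 3 - ⅓*(-196) = 3 + 196/3 = 205/3 ≈ 68.333)
(m(-16) + T) + W = (2*(-16) + 205/3) + 100 = (-32 + 205/3) + 100 = 109/3 + 100 = 409/3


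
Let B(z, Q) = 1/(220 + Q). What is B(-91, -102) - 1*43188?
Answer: -5096183/118 ≈ -43188.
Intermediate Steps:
B(-91, -102) - 1*43188 = 1/(220 - 102) - 1*43188 = 1/118 - 43188 = -5096183/118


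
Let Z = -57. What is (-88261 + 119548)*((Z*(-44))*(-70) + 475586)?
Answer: 9386913462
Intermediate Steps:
(-88261 + 119548)*((Z*(-44))*(-70) + 475586) = (-88261 + 119548)*(-57*(-44)*(-70) + 475586) = 31287*(2508*(-70) + 475586) = 31287*(-175560 + 475586) = 31287*300026 = 9386913462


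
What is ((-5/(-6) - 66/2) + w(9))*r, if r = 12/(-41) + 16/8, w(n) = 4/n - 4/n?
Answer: -6755/123 ≈ -54.919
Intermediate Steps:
w(n) = 0
r = 70/41 (r = 12*(-1/41) + 16*(1/8) = -12/41 + 2 = 70/41 ≈ 1.7073)
((-5/(-6) - 66/2) + w(9))*r = ((-5/(-6) - 66/2) + 0)*(70/41) = ((-5*(-1/6) - 66*1/2) + 0)*(70/41) = ((5/6 - 33) + 0)*(70/41) = (-193/6 + 0)*(70/41) = -193/6*70/41 = -6755/123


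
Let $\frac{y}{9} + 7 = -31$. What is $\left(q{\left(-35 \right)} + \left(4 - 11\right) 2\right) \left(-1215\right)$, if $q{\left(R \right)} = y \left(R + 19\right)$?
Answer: $-6631470$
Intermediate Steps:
$y = -342$ ($y = -63 + 9 \left(-31\right) = -63 - 279 = -342$)
$q{\left(R \right)} = -6498 - 342 R$ ($q{\left(R \right)} = - 342 \left(R + 19\right) = - 342 \left(19 + R\right) = -6498 - 342 R$)
$\left(q{\left(-35 \right)} + \left(4 - 11\right) 2\right) \left(-1215\right) = \left(\left(-6498 - -11970\right) + \left(4 - 11\right) 2\right) \left(-1215\right) = \left(\left(-6498 + 11970\right) - 14\right) \left(-1215\right) = \left(5472 - 14\right) \left(-1215\right) = 5458 \left(-1215\right) = -6631470$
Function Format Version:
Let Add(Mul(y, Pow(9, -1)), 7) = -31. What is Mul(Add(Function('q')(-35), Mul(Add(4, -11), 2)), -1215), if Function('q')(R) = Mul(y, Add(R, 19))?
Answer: -6631470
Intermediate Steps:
y = -342 (y = Add(-63, Mul(9, -31)) = Add(-63, -279) = -342)
Function('q')(R) = Add(-6498, Mul(-342, R)) (Function('q')(R) = Mul(-342, Add(R, 19)) = Mul(-342, Add(19, R)) = Add(-6498, Mul(-342, R)))
Mul(Add(Function('q')(-35), Mul(Add(4, -11), 2)), -1215) = Mul(Add(Add(-6498, Mul(-342, -35)), Mul(Add(4, -11), 2)), -1215) = Mul(Add(Add(-6498, 11970), Mul(-7, 2)), -1215) = Mul(Add(5472, -14), -1215) = Mul(5458, -1215) = -6631470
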